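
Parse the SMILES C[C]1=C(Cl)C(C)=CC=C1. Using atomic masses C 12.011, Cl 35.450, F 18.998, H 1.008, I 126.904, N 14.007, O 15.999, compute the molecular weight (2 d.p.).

First, the molecular formula is C8H9Cl (counting implicit H from valence).
  C: 8 × 12.011 = 96.088
  Cl: 1 × 35.450 = 35.450
  H: 9 × 1.008 = 9.072
Sum: 8×12.011 + 1×35.450 + 9×1.008 = 140.610 → 140.61 g/mol.

140.61 g/mol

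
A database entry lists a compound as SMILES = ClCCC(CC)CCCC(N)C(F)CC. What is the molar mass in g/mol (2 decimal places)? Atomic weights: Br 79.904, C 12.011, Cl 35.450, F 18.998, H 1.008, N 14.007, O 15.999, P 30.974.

First, the molecular formula is C12H25ClFN (counting implicit H from valence).
  C: 12 × 12.011 = 144.132
  Cl: 1 × 35.450 = 35.450
  F: 1 × 18.998 = 18.998
  H: 25 × 1.008 = 25.200
  N: 1 × 14.007 = 14.007
Sum: 12×12.011 + 1×35.450 + 1×18.998 + 25×1.008 + 1×14.007 = 237.787 → 237.79 g/mol.

237.79 g/mol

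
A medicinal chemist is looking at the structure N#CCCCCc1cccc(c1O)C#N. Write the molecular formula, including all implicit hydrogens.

C12H12N2O

Walk through each heavy atom and fill implicit hydrogens from standard valence (C 4, N 3, O 2, S 2, halogen 1); for lowercase aromatic atoms, an aromatic c carries 1 H when it has two neighbours and 0 H with three, and aromatic n carries 0 H:
  atom 1: N, bond orders sum to 3 (valence 3) → 0 H
  atom 2: C, bond orders sum to 4 (valence 4) → 0 H
  atom 3: C, bond orders sum to 2 (valence 4) → 2 H
  atom 4: C, bond orders sum to 2 (valence 4) → 2 H
  atom 5: C, bond orders sum to 2 (valence 4) → 2 H
  atom 6: C, bond orders sum to 2 (valence 4) → 2 H
  atom 7: aromatic c, 3 neighbours → 0 H
  atom 8: aromatic c, 2 neighbours → 1 H
  atom 9: aromatic c, 2 neighbours → 1 H
  atom 10: aromatic c, 2 neighbours → 1 H
  atom 11: aromatic c, 3 neighbours → 0 H
  atom 12: aromatic c, 3 neighbours → 0 H
  atom 13: O, bond orders sum to 1 (valence 2) → 1 H
  atom 14: C, bond orders sum to 4 (valence 4) → 0 H
  atom 15: N, bond orders sum to 3 (valence 3) → 0 H
Totals → C:12, H:12, N:2, O:1.
In Hill order: C12H12N2O.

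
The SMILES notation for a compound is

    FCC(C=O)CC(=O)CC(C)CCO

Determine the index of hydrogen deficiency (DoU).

2

Molecular formula: C10H17FO3.
DoU = (2C + 2 + N − H − X) / 2, where X is the halogen count and O/S are ignored.
    = (2·10 + 2 + 0 − 17 − 1) / 2 = 4 / 2 = 2.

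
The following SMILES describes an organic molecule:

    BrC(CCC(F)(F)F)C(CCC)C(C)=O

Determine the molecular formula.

Walk through each heavy atom and fill implicit hydrogens from standard valence (C 4, N 3, O 2, S 2, halogen 1):
  atom 1: Br (halogen, monovalent) → 0 H
  atom 2: C, bond orders sum to 3 (valence 4) → 1 H
  atom 3: C, bond orders sum to 2 (valence 4) → 2 H
  atom 4: C, bond orders sum to 2 (valence 4) → 2 H
  atom 5: C, bond orders sum to 4 (valence 4) → 0 H
  atom 6: F (halogen, monovalent) → 0 H
  atom 7: F (halogen, monovalent) → 0 H
  atom 8: F (halogen, monovalent) → 0 H
  atom 9: C, bond orders sum to 3 (valence 4) → 1 H
  atom 10: C, bond orders sum to 2 (valence 4) → 2 H
  atom 11: C, bond orders sum to 2 (valence 4) → 2 H
  atom 12: C, bond orders sum to 1 (valence 4) → 3 H
  atom 13: C, bond orders sum to 4 (valence 4) → 0 H
  atom 14: C, bond orders sum to 1 (valence 4) → 3 H
  atom 15: O, bond orders sum to 2 (valence 2) → 0 H
Totals → C:10, H:16, Br:1, F:3, O:1.

C10H16BrF3O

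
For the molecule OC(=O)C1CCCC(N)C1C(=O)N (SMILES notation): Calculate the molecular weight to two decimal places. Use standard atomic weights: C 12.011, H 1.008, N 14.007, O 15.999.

First, the molecular formula is C8H14N2O3 (counting implicit H from valence).
  C: 8 × 12.011 = 96.088
  H: 14 × 1.008 = 14.112
  N: 2 × 14.007 = 28.014
  O: 3 × 15.999 = 47.997
Sum: 8×12.011 + 14×1.008 + 2×14.007 + 3×15.999 = 186.211 → 186.21 g/mol.

186.21 g/mol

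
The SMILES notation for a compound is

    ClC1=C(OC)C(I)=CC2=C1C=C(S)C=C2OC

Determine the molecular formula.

Walk through each heavy atom and fill implicit hydrogens from standard valence (C 4, N 3, O 2, S 2, halogen 1):
  atom 1: Cl (halogen, monovalent) → 0 H
  atom 2: C, bond orders sum to 4 (valence 4) → 0 H
  atom 3: C, bond orders sum to 4 (valence 4) → 0 H
  atom 4: O, bond orders sum to 2 (valence 2) → 0 H
  atom 5: C, bond orders sum to 1 (valence 4) → 3 H
  atom 6: C, bond orders sum to 4 (valence 4) → 0 H
  atom 7: I (halogen, monovalent) → 0 H
  atom 8: C, bond orders sum to 3 (valence 4) → 1 H
  atom 9: C, bond orders sum to 4 (valence 4) → 0 H
  atom 10: C, bond orders sum to 4 (valence 4) → 0 H
  atom 11: C, bond orders sum to 3 (valence 4) → 1 H
  atom 12: C, bond orders sum to 4 (valence 4) → 0 H
  atom 13: S, bond orders sum to 1 (valence 2) → 1 H
  atom 14: C, bond orders sum to 3 (valence 4) → 1 H
  atom 15: C, bond orders sum to 4 (valence 4) → 0 H
  atom 16: O, bond orders sum to 2 (valence 2) → 0 H
  atom 17: C, bond orders sum to 1 (valence 4) → 3 H
Totals → C:12, H:10, Cl:1, I:1, O:2, S:1.
In Hill order: C12H10ClIO2S.

C12H10ClIO2S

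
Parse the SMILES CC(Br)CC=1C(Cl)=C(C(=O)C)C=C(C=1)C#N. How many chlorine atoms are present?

1

Scan the SMILES for Cl atoms (remember two-letter symbols like Cl and Br are single atoms).
Chlorine count: 1.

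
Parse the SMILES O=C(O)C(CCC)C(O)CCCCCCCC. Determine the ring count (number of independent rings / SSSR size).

0

In SMILES, each pair of matching ring-closure digits denotes one ring-closing bond; the number of such bonds equals the number of independent rings.
Ring-closure bonds here: 0.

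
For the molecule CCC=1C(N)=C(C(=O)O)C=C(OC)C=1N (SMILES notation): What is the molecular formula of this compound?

Walk through each heavy atom and fill implicit hydrogens from standard valence (C 4, N 3, O 2, S 2, halogen 1):
  atom 1: C, bond orders sum to 1 (valence 4) → 3 H
  atom 2: C, bond orders sum to 2 (valence 4) → 2 H
  atom 3: C, bond orders sum to 4 (valence 4) → 0 H
  atom 4: C, bond orders sum to 4 (valence 4) → 0 H
  atom 5: N, bond orders sum to 1 (valence 3) → 2 H
  atom 6: C, bond orders sum to 4 (valence 4) → 0 H
  atom 7: C, bond orders sum to 4 (valence 4) → 0 H
  atom 8: O, bond orders sum to 2 (valence 2) → 0 H
  atom 9: O, bond orders sum to 1 (valence 2) → 1 H
  atom 10: C, bond orders sum to 3 (valence 4) → 1 H
  atom 11: C, bond orders sum to 4 (valence 4) → 0 H
  atom 12: O, bond orders sum to 2 (valence 2) → 0 H
  atom 13: C, bond orders sum to 1 (valence 4) → 3 H
  atom 14: C, bond orders sum to 4 (valence 4) → 0 H
  atom 15: N, bond orders sum to 1 (valence 3) → 2 H
Totals → C:10, H:14, N:2, O:3.

C10H14N2O3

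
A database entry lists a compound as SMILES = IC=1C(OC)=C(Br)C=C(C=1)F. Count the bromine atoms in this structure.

Scan the SMILES for Br atoms (remember two-letter symbols like Cl and Br are single atoms).
Bromine count: 1.

1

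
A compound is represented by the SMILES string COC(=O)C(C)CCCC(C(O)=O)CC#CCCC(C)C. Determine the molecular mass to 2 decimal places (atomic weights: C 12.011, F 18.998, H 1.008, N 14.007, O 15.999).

First, the molecular formula is C17H28O4 (counting implicit H from valence).
  C: 17 × 12.011 = 204.187
  H: 28 × 1.008 = 28.224
  O: 4 × 15.999 = 63.996
Sum: 17×12.011 + 28×1.008 + 4×15.999 = 296.407 → 296.41 g/mol.

296.41 g/mol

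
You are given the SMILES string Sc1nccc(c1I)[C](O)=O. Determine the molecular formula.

C6H4INO2S

Walk through each heavy atom and fill implicit hydrogens from standard valence (C 4, N 3, O 2, S 2, halogen 1); for lowercase aromatic atoms, an aromatic c carries 1 H when it has two neighbours and 0 H with three, and aromatic n carries 0 H:
  atom 1: S, bond orders sum to 1 (valence 2) → 1 H
  atom 2: aromatic c, 3 neighbours → 0 H
  atom 3: aromatic n, 2 neighbours → 0 H
  atom 4: aromatic c, 2 neighbours → 1 H
  atom 5: aromatic c, 2 neighbours → 1 H
  atom 6: aromatic c, 3 neighbours → 0 H
  atom 7: aromatic c, 3 neighbours → 0 H
  atom 8: I (halogen, monovalent) → 0 H
  atom 9: C with explicit H count 0
  atom 10: O, bond orders sum to 1 (valence 2) → 1 H
  atom 11: O, bond orders sum to 2 (valence 2) → 0 H
Totals → C:6, H:4, I:1, N:1, O:2, S:1.
In Hill order: C6H4INO2S.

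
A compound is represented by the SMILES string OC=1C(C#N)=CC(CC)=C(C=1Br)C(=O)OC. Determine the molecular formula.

Walk through each heavy atom and fill implicit hydrogens from standard valence (C 4, N 3, O 2, S 2, halogen 1):
  atom 1: O, bond orders sum to 1 (valence 2) → 1 H
  atom 2: C, bond orders sum to 4 (valence 4) → 0 H
  atom 3: C, bond orders sum to 4 (valence 4) → 0 H
  atom 4: C, bond orders sum to 4 (valence 4) → 0 H
  atom 5: N, bond orders sum to 3 (valence 3) → 0 H
  atom 6: C, bond orders sum to 3 (valence 4) → 1 H
  atom 7: C, bond orders sum to 4 (valence 4) → 0 H
  atom 8: C, bond orders sum to 2 (valence 4) → 2 H
  atom 9: C, bond orders sum to 1 (valence 4) → 3 H
  atom 10: C, bond orders sum to 4 (valence 4) → 0 H
  atom 11: C, bond orders sum to 4 (valence 4) → 0 H
  atom 12: Br (halogen, monovalent) → 0 H
  atom 13: C, bond orders sum to 4 (valence 4) → 0 H
  atom 14: O, bond orders sum to 2 (valence 2) → 0 H
  atom 15: O, bond orders sum to 2 (valence 2) → 0 H
  atom 16: C, bond orders sum to 1 (valence 4) → 3 H
Totals → C:11, H:10, Br:1, N:1, O:3.

C11H10BrNO3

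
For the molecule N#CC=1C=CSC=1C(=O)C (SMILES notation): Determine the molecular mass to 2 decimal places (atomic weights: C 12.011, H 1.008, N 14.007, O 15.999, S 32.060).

First, the molecular formula is C7H5NOS (counting implicit H from valence).
  C: 7 × 12.011 = 84.077
  H: 5 × 1.008 = 5.040
  N: 1 × 14.007 = 14.007
  O: 1 × 15.999 = 15.999
  S: 1 × 32.060 = 32.060
Sum: 7×12.011 + 5×1.008 + 1×14.007 + 1×15.999 + 1×32.060 = 151.183 → 151.18 g/mol.

151.18 g/mol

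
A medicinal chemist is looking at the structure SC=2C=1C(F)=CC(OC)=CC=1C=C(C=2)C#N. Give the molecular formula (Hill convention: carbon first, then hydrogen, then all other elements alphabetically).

Walk through each heavy atom and fill implicit hydrogens from standard valence (C 4, N 3, O 2, S 2, halogen 1):
  atom 1: S, bond orders sum to 1 (valence 2) → 1 H
  atom 2: C, bond orders sum to 4 (valence 4) → 0 H
  atom 3: C, bond orders sum to 4 (valence 4) → 0 H
  atom 4: C, bond orders sum to 4 (valence 4) → 0 H
  atom 5: F (halogen, monovalent) → 0 H
  atom 6: C, bond orders sum to 3 (valence 4) → 1 H
  atom 7: C, bond orders sum to 4 (valence 4) → 0 H
  atom 8: O, bond orders sum to 2 (valence 2) → 0 H
  atom 9: C, bond orders sum to 1 (valence 4) → 3 H
  atom 10: C, bond orders sum to 3 (valence 4) → 1 H
  atom 11: C, bond orders sum to 4 (valence 4) → 0 H
  atom 12: C, bond orders sum to 3 (valence 4) → 1 H
  atom 13: C, bond orders sum to 4 (valence 4) → 0 H
  atom 14: C, bond orders sum to 3 (valence 4) → 1 H
  atom 15: C, bond orders sum to 4 (valence 4) → 0 H
  atom 16: N, bond orders sum to 3 (valence 3) → 0 H
Totals → C:12, H:8, F:1, N:1, O:1, S:1.

C12H8FNOS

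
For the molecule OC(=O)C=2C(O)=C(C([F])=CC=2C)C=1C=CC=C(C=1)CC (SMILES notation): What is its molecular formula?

Walk through each heavy atom and fill implicit hydrogens from standard valence (C 4, N 3, O 2, S 2, halogen 1):
  atom 1: O, bond orders sum to 1 (valence 2) → 1 H
  atom 2: C, bond orders sum to 4 (valence 4) → 0 H
  atom 3: O, bond orders sum to 2 (valence 2) → 0 H
  atom 4: C, bond orders sum to 4 (valence 4) → 0 H
  atom 5: C, bond orders sum to 4 (valence 4) → 0 H
  atom 6: O, bond orders sum to 1 (valence 2) → 1 H
  atom 7: C, bond orders sum to 4 (valence 4) → 0 H
  atom 8: C, bond orders sum to 4 (valence 4) → 0 H
  atom 9: F with explicit H count 0
  atom 10: C, bond orders sum to 3 (valence 4) → 1 H
  atom 11: C, bond orders sum to 4 (valence 4) → 0 H
  atom 12: C, bond orders sum to 1 (valence 4) → 3 H
  atom 13: C, bond orders sum to 4 (valence 4) → 0 H
  atom 14: C, bond orders sum to 3 (valence 4) → 1 H
  atom 15: C, bond orders sum to 3 (valence 4) → 1 H
  atom 16: C, bond orders sum to 3 (valence 4) → 1 H
  atom 17: C, bond orders sum to 4 (valence 4) → 0 H
  atom 18: C, bond orders sum to 3 (valence 4) → 1 H
  atom 19: C, bond orders sum to 2 (valence 4) → 2 H
  atom 20: C, bond orders sum to 1 (valence 4) → 3 H
Totals → C:16, H:15, F:1, O:3.

C16H15FO3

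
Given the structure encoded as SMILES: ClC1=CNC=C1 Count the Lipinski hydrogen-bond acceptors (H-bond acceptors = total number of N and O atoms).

N atoms: 1; O atoms: 0.
Lipinski HBA = 1 + 0 = 1.

1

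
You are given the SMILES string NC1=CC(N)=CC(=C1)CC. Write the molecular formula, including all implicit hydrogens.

C8H12N2

Walk through each heavy atom and fill implicit hydrogens from standard valence (C 4, N 3, O 2, S 2, halogen 1):
  atom 1: N, bond orders sum to 1 (valence 3) → 2 H
  atom 2: C, bond orders sum to 4 (valence 4) → 0 H
  atom 3: C, bond orders sum to 3 (valence 4) → 1 H
  atom 4: C, bond orders sum to 4 (valence 4) → 0 H
  atom 5: N, bond orders sum to 1 (valence 3) → 2 H
  atom 6: C, bond orders sum to 3 (valence 4) → 1 H
  atom 7: C, bond orders sum to 4 (valence 4) → 0 H
  atom 8: C, bond orders sum to 3 (valence 4) → 1 H
  atom 9: C, bond orders sum to 2 (valence 4) → 2 H
  atom 10: C, bond orders sum to 1 (valence 4) → 3 H
Totals → C:8, H:12, N:2.
In Hill order: C8H12N2.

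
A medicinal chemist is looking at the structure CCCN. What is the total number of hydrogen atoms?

9

Walk through each heavy atom and fill implicit hydrogens from standard valence (C 4, N 3, O 2, S 2, halogen 1):
  atom 1: C, bond orders sum to 1 (valence 4) → 3 H
  atom 2: C, bond orders sum to 2 (valence 4) → 2 H
  atom 3: C, bond orders sum to 2 (valence 4) → 2 H
  atom 4: N, bond orders sum to 1 (valence 3) → 2 H
Total hydrogens: 9.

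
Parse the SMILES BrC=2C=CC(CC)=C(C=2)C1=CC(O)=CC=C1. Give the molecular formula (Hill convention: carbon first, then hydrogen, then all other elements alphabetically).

C14H13BrO

Walk through each heavy atom and fill implicit hydrogens from standard valence (C 4, N 3, O 2, S 2, halogen 1):
  atom 1: Br (halogen, monovalent) → 0 H
  atom 2: C, bond orders sum to 4 (valence 4) → 0 H
  atom 3: C, bond orders sum to 3 (valence 4) → 1 H
  atom 4: C, bond orders sum to 3 (valence 4) → 1 H
  atom 5: C, bond orders sum to 4 (valence 4) → 0 H
  atom 6: C, bond orders sum to 2 (valence 4) → 2 H
  atom 7: C, bond orders sum to 1 (valence 4) → 3 H
  atom 8: C, bond orders sum to 4 (valence 4) → 0 H
  atom 9: C, bond orders sum to 3 (valence 4) → 1 H
  atom 10: C, bond orders sum to 4 (valence 4) → 0 H
  atom 11: C, bond orders sum to 3 (valence 4) → 1 H
  atom 12: C, bond orders sum to 4 (valence 4) → 0 H
  atom 13: O, bond orders sum to 1 (valence 2) → 1 H
  atom 14: C, bond orders sum to 3 (valence 4) → 1 H
  atom 15: C, bond orders sum to 3 (valence 4) → 1 H
  atom 16: C, bond orders sum to 3 (valence 4) → 1 H
Totals → C:14, H:13, Br:1, O:1.
In Hill order: C14H13BrO.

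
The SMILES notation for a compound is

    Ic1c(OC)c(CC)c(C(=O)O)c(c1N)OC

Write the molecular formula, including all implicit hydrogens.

Walk through each heavy atom and fill implicit hydrogens from standard valence (C 4, N 3, O 2, S 2, halogen 1); for lowercase aromatic atoms, an aromatic c carries 1 H when it has two neighbours and 0 H with three, and aromatic n carries 0 H:
  atom 1: I (halogen, monovalent) → 0 H
  atom 2: aromatic c, 3 neighbours → 0 H
  atom 3: aromatic c, 3 neighbours → 0 H
  atom 4: O, bond orders sum to 2 (valence 2) → 0 H
  atom 5: C, bond orders sum to 1 (valence 4) → 3 H
  atom 6: aromatic c, 3 neighbours → 0 H
  atom 7: C, bond orders sum to 2 (valence 4) → 2 H
  atom 8: C, bond orders sum to 1 (valence 4) → 3 H
  atom 9: aromatic c, 3 neighbours → 0 H
  atom 10: C, bond orders sum to 4 (valence 4) → 0 H
  atom 11: O, bond orders sum to 2 (valence 2) → 0 H
  atom 12: O, bond orders sum to 1 (valence 2) → 1 H
  atom 13: aromatic c, 3 neighbours → 0 H
  atom 14: aromatic c, 3 neighbours → 0 H
  atom 15: N, bond orders sum to 1 (valence 3) → 2 H
  atom 16: O, bond orders sum to 2 (valence 2) → 0 H
  atom 17: C, bond orders sum to 1 (valence 4) → 3 H
Totals → C:11, H:14, I:1, N:1, O:4.

C11H14INO4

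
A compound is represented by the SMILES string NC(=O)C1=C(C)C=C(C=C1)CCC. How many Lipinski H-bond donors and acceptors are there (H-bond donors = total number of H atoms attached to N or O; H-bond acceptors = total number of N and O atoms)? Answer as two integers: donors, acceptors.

2, 2

Donors: find every N or O and count the H atoms it carries.
  atom 1 (N): bond orders sum to 1 → 2 H
  atom 3 (O): bond orders sum to 2 → 0 H
Lipinski HBD = 2.
Acceptors: N atoms = 1, O atoms = 1 → HBA = 2.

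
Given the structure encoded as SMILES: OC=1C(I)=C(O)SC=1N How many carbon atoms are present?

4

Count every carbon token in the SMILES (each C, including those in ring-closure positions and inside branches).
Carbon count: 4.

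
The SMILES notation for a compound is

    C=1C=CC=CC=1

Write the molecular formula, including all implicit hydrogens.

C6H6

Walk through each heavy atom and fill implicit hydrogens from standard valence (C 4, N 3, O 2, S 2, halogen 1):
  atom 1: C, bond orders sum to 3 (valence 4) → 1 H
  atom 2: C, bond orders sum to 3 (valence 4) → 1 H
  atom 3: C, bond orders sum to 3 (valence 4) → 1 H
  atom 4: C, bond orders sum to 3 (valence 4) → 1 H
  atom 5: C, bond orders sum to 3 (valence 4) → 1 H
  atom 6: C, bond orders sum to 3 (valence 4) → 1 H
Totals → C:6, H:6.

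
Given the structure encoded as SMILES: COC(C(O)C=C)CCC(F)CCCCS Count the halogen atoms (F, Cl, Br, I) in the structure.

Halogen atoms appear at heavy-atom position 11 (1×F).
Other groups present: 1 alkene, 1 ether, 1 hydroxyl, 1 thiol.
Halogen count: 1.

1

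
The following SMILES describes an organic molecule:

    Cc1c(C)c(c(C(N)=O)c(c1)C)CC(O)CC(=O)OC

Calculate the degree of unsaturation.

6

Molecular formula: C15H21NO4.
DoU = (2C + 2 + N − H − X) / 2, where X is the halogen count and O/S are ignored.
    = (2·15 + 2 + 1 − 21 − 0) / 2 = 12 / 2 = 6.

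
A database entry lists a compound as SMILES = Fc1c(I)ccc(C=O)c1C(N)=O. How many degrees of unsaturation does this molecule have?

Molecular formula: C8H5FINO2.
DoU = (2C + 2 + N − H − X) / 2, where X is the halogen count and O/S are ignored.
    = (2·8 + 2 + 1 − 5 − 2) / 2 = 12 / 2 = 6.

6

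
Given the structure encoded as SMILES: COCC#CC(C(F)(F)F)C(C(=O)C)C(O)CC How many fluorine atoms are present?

3

Scan the SMILES for F atoms (remember two-letter symbols like Cl and Br are single atoms).
Fluorine count: 3.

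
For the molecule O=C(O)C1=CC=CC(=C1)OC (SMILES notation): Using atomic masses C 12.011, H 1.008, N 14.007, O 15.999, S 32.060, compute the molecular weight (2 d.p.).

First, the molecular formula is C8H8O3 (counting implicit H from valence).
  C: 8 × 12.011 = 96.088
  H: 8 × 1.008 = 8.064
  O: 3 × 15.999 = 47.997
Sum: 8×12.011 + 8×1.008 + 3×15.999 = 152.149 → 152.15 g/mol.

152.15 g/mol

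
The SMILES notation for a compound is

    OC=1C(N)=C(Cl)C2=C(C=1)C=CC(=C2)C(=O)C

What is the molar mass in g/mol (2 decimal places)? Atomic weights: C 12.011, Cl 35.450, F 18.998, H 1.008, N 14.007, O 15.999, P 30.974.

235.67 g/mol

First, the molecular formula is C12H10ClNO2 (counting implicit H from valence).
  C: 12 × 12.011 = 144.132
  Cl: 1 × 35.450 = 35.450
  H: 10 × 1.008 = 10.080
  N: 1 × 14.007 = 14.007
  O: 2 × 15.999 = 31.998
Sum: 12×12.011 + 1×35.450 + 10×1.008 + 1×14.007 + 2×15.999 = 235.667 → 235.67 g/mol.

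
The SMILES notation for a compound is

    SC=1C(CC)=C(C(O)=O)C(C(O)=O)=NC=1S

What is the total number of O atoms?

Scan the SMILES for O atoms (remember two-letter symbols like Cl and Br are single atoms).
Oxygen count: 4.

4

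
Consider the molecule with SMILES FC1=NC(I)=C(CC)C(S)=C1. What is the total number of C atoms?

7

Count every carbon token in the SMILES (each C, including those in ring-closure positions and inside branches).
Carbon count: 7.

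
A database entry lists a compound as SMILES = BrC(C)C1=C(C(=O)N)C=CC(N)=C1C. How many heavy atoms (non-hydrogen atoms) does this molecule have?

Every atom symbol written in the SMILES (organic subset) is one heavy atom; implicit H are not written.
Heavy atoms by element → Br:1, C:10, N:2, O:1.
Total: 14.

14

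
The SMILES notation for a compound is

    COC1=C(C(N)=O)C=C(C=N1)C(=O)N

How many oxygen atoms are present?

Scan the SMILES for O atoms (remember two-letter symbols like Cl and Br are single atoms).
Oxygen count: 3.

3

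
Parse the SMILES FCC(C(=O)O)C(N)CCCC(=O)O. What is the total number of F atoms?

1

Scan the SMILES for F atoms (remember two-letter symbols like Cl and Br are single atoms).
Fluorine count: 1.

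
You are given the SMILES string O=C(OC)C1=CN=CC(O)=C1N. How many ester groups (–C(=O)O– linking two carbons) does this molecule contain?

The ester motif appears at heavy-atom position 2 in the SMILES.
Other groups present: 1 hydroxyl, 1 primary amine.
Ester count: 1.

1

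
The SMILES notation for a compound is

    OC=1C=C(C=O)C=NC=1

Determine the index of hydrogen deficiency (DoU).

5

Molecular formula: C6H5NO2.
DoU = (2C + 2 + N − H − X) / 2, where X is the halogen count and O/S are ignored.
    = (2·6 + 2 + 1 − 5 − 0) / 2 = 10 / 2 = 5.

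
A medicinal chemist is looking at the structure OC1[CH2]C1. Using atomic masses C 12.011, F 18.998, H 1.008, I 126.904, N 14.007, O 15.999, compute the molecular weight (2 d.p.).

First, the molecular formula is C3H6O (counting implicit H from valence).
  C: 3 × 12.011 = 36.033
  H: 6 × 1.008 = 6.048
  O: 1 × 15.999 = 15.999
Sum: 3×12.011 + 6×1.008 + 1×15.999 = 58.080 → 58.08 g/mol.

58.08 g/mol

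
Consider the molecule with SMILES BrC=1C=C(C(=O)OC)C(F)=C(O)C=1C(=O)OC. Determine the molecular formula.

C10H8BrFO5

Walk through each heavy atom and fill implicit hydrogens from standard valence (C 4, N 3, O 2, S 2, halogen 1):
  atom 1: Br (halogen, monovalent) → 0 H
  atom 2: C, bond orders sum to 4 (valence 4) → 0 H
  atom 3: C, bond orders sum to 3 (valence 4) → 1 H
  atom 4: C, bond orders sum to 4 (valence 4) → 0 H
  atom 5: C, bond orders sum to 4 (valence 4) → 0 H
  atom 6: O, bond orders sum to 2 (valence 2) → 0 H
  atom 7: O, bond orders sum to 2 (valence 2) → 0 H
  atom 8: C, bond orders sum to 1 (valence 4) → 3 H
  atom 9: C, bond orders sum to 4 (valence 4) → 0 H
  atom 10: F (halogen, monovalent) → 0 H
  atom 11: C, bond orders sum to 4 (valence 4) → 0 H
  atom 12: O, bond orders sum to 1 (valence 2) → 1 H
  atom 13: C, bond orders sum to 4 (valence 4) → 0 H
  atom 14: C, bond orders sum to 4 (valence 4) → 0 H
  atom 15: O, bond orders sum to 2 (valence 2) → 0 H
  atom 16: O, bond orders sum to 2 (valence 2) → 0 H
  atom 17: C, bond orders sum to 1 (valence 4) → 3 H
Totals → C:10, H:8, Br:1, F:1, O:5.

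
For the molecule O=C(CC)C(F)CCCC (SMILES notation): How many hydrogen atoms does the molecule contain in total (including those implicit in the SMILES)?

Walk through each heavy atom and fill implicit hydrogens from standard valence (C 4, N 3, O 2, S 2, halogen 1):
  atom 1: O, bond orders sum to 2 (valence 2) → 0 H
  atom 2: C, bond orders sum to 4 (valence 4) → 0 H
  atom 3: C, bond orders sum to 2 (valence 4) → 2 H
  atom 4: C, bond orders sum to 1 (valence 4) → 3 H
  atom 5: C, bond orders sum to 3 (valence 4) → 1 H
  atom 6: F (halogen, monovalent) → 0 H
  atom 7: C, bond orders sum to 2 (valence 4) → 2 H
  atom 8: C, bond orders sum to 2 (valence 4) → 2 H
  atom 9: C, bond orders sum to 2 (valence 4) → 2 H
  atom 10: C, bond orders sum to 1 (valence 4) → 3 H
Total hydrogens: 15.

15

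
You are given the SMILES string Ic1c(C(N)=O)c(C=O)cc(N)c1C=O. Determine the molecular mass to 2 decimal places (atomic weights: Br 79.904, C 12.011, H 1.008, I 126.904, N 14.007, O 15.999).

318.07 g/mol

First, the molecular formula is C9H7IN2O3 (counting implicit H from valence).
  C: 9 × 12.011 = 108.099
  H: 7 × 1.008 = 7.056
  I: 1 × 126.904 = 126.904
  N: 2 × 14.007 = 28.014
  O: 3 × 15.999 = 47.997
Sum: 9×12.011 + 7×1.008 + 1×126.904 + 2×14.007 + 3×15.999 = 318.070 → 318.07 g/mol.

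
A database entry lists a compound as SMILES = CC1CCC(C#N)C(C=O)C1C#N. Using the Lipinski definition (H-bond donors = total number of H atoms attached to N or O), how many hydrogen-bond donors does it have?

0

Donors: find every N or O and count the H atoms it carries.
  atom 7 (N): bond orders sum to 3 → 0 H
  atom 10 (O): bond orders sum to 2 → 0 H
  atom 13 (N): bond orders sum to 3 → 0 H
Lipinski HBD = 0.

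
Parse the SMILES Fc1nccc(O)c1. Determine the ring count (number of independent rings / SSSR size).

1

In SMILES, each pair of matching ring-closure digits denotes one ring-closing bond; the number of such bonds equals the number of independent rings.
Ring-closure bonds here: 1.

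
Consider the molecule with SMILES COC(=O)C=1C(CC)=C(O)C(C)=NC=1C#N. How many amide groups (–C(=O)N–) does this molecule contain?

Scan the SMILES for the amide motif — none present.
Groups that are present: 1 ester, 1 hydroxyl, 1 nitrile.

0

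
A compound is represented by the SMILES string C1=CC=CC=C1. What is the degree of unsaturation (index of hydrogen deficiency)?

4

Degree of unsaturation = (number of rings) + (number of π bonds).
Ring closures in the SMILES: 1.
π bonds: 3 double bonds (each 1 DoU) → 3 DoU from unsaturation.
Total DoU = 1 + 3 = 4.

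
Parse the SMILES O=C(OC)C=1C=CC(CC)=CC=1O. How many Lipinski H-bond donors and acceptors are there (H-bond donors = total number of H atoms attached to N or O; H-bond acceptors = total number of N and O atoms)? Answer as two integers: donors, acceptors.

Donors: find every N or O and count the H atoms it carries.
  atom 1 (O): bond orders sum to 2 → 0 H
  atom 3 (O): bond orders sum to 2 → 0 H
  atom 13 (O): bond orders sum to 1 → 1 H
Lipinski HBD = 1.
Acceptors: N atoms = 0, O atoms = 3 → HBA = 3.

1, 3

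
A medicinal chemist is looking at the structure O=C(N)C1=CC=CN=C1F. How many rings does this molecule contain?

1

In SMILES, each pair of matching ring-closure digits denotes one ring-closing bond; the number of such bonds equals the number of independent rings.
Ring-closure bonds here: 1.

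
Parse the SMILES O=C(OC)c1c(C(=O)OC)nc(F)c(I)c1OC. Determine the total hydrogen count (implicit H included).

9

Walk through each heavy atom and fill implicit hydrogens from standard valence (C 4, N 3, O 2, S 2, halogen 1); for lowercase aromatic atoms, an aromatic c carries 1 H when it has two neighbours and 0 H with three, and aromatic n carries 0 H:
  atom 1: O, bond orders sum to 2 (valence 2) → 0 H
  atom 2: C, bond orders sum to 4 (valence 4) → 0 H
  atom 3: O, bond orders sum to 2 (valence 2) → 0 H
  atom 4: C, bond orders sum to 1 (valence 4) → 3 H
  atom 5: aromatic c, 3 neighbours → 0 H
  atom 6: aromatic c, 3 neighbours → 0 H
  atom 7: C, bond orders sum to 4 (valence 4) → 0 H
  atom 8: O, bond orders sum to 2 (valence 2) → 0 H
  atom 9: O, bond orders sum to 2 (valence 2) → 0 H
  atom 10: C, bond orders sum to 1 (valence 4) → 3 H
  atom 11: aromatic n, 2 neighbours → 0 H
  atom 12: aromatic c, 3 neighbours → 0 H
  atom 13: F (halogen, monovalent) → 0 H
  atom 14: aromatic c, 3 neighbours → 0 H
  atom 15: I (halogen, monovalent) → 0 H
  atom 16: aromatic c, 3 neighbours → 0 H
  atom 17: O, bond orders sum to 2 (valence 2) → 0 H
  atom 18: C, bond orders sum to 1 (valence 4) → 3 H
Total hydrogens: 9.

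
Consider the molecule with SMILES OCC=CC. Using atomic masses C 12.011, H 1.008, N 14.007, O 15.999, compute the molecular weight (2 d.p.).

First, the molecular formula is C4H8O (counting implicit H from valence).
  C: 4 × 12.011 = 48.044
  H: 8 × 1.008 = 8.064
  O: 1 × 15.999 = 15.999
Sum: 4×12.011 + 8×1.008 + 1×15.999 = 72.107 → 72.11 g/mol.

72.11 g/mol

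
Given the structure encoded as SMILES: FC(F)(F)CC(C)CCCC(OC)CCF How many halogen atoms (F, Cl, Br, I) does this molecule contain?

4

Halogen atoms appear at heavy-atom positions 1, 3, 4, 16 (4×F).
Other groups present: 1 ether.
Halogen count: 4.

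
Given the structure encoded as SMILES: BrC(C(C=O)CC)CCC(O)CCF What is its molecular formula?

Walk through each heavy atom and fill implicit hydrogens from standard valence (C 4, N 3, O 2, S 2, halogen 1):
  atom 1: Br (halogen, monovalent) → 0 H
  atom 2: C, bond orders sum to 3 (valence 4) → 1 H
  atom 3: C, bond orders sum to 3 (valence 4) → 1 H
  atom 4: C, bond orders sum to 3 (valence 4) → 1 H
  atom 5: O, bond orders sum to 2 (valence 2) → 0 H
  atom 6: C, bond orders sum to 2 (valence 4) → 2 H
  atom 7: C, bond orders sum to 1 (valence 4) → 3 H
  atom 8: C, bond orders sum to 2 (valence 4) → 2 H
  atom 9: C, bond orders sum to 2 (valence 4) → 2 H
  atom 10: C, bond orders sum to 3 (valence 4) → 1 H
  atom 11: O, bond orders sum to 1 (valence 2) → 1 H
  atom 12: C, bond orders sum to 2 (valence 4) → 2 H
  atom 13: C, bond orders sum to 2 (valence 4) → 2 H
  atom 14: F (halogen, monovalent) → 0 H
Totals → C:10, H:18, Br:1, F:1, O:2.
In Hill order: C10H18BrFO2.

C10H18BrFO2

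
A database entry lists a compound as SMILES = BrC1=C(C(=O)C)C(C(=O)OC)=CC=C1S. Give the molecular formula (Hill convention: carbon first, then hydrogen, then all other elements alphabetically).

Walk through each heavy atom and fill implicit hydrogens from standard valence (C 4, N 3, O 2, S 2, halogen 1):
  atom 1: Br (halogen, monovalent) → 0 H
  atom 2: C, bond orders sum to 4 (valence 4) → 0 H
  atom 3: C, bond orders sum to 4 (valence 4) → 0 H
  atom 4: C, bond orders sum to 4 (valence 4) → 0 H
  atom 5: O, bond orders sum to 2 (valence 2) → 0 H
  atom 6: C, bond orders sum to 1 (valence 4) → 3 H
  atom 7: C, bond orders sum to 4 (valence 4) → 0 H
  atom 8: C, bond orders sum to 4 (valence 4) → 0 H
  atom 9: O, bond orders sum to 2 (valence 2) → 0 H
  atom 10: O, bond orders sum to 2 (valence 2) → 0 H
  atom 11: C, bond orders sum to 1 (valence 4) → 3 H
  atom 12: C, bond orders sum to 3 (valence 4) → 1 H
  atom 13: C, bond orders sum to 3 (valence 4) → 1 H
  atom 14: C, bond orders sum to 4 (valence 4) → 0 H
  atom 15: S, bond orders sum to 1 (valence 2) → 1 H
Totals → C:10, H:9, Br:1, O:3, S:1.

C10H9BrO3S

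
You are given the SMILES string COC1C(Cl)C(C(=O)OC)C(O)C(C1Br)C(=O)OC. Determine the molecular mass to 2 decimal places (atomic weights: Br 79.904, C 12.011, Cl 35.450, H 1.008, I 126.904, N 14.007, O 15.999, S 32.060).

359.60 g/mol

First, the molecular formula is C11H16BrClO6 (counting implicit H from valence).
  Br: 1 × 79.904 = 79.904
  C: 11 × 12.011 = 132.121
  Cl: 1 × 35.450 = 35.450
  H: 16 × 1.008 = 16.128
  O: 6 × 15.999 = 95.994
Sum: 1×79.904 + 11×12.011 + 1×35.450 + 16×1.008 + 6×15.999 = 359.597 → 359.60 g/mol.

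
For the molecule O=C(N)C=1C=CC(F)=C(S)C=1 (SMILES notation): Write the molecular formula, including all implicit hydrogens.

C7H6FNOS

Walk through each heavy atom and fill implicit hydrogens from standard valence (C 4, N 3, O 2, S 2, halogen 1):
  atom 1: O, bond orders sum to 2 (valence 2) → 0 H
  atom 2: C, bond orders sum to 4 (valence 4) → 0 H
  atom 3: N, bond orders sum to 1 (valence 3) → 2 H
  atom 4: C, bond orders sum to 4 (valence 4) → 0 H
  atom 5: C, bond orders sum to 3 (valence 4) → 1 H
  atom 6: C, bond orders sum to 3 (valence 4) → 1 H
  atom 7: C, bond orders sum to 4 (valence 4) → 0 H
  atom 8: F (halogen, monovalent) → 0 H
  atom 9: C, bond orders sum to 4 (valence 4) → 0 H
  atom 10: S, bond orders sum to 1 (valence 2) → 1 H
  atom 11: C, bond orders sum to 3 (valence 4) → 1 H
Totals → C:7, H:6, F:1, N:1, O:1, S:1.
In Hill order: C7H6FNOS.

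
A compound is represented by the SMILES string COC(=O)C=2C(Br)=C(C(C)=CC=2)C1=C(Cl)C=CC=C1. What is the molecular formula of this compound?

Walk through each heavy atom and fill implicit hydrogens from standard valence (C 4, N 3, O 2, S 2, halogen 1):
  atom 1: C, bond orders sum to 1 (valence 4) → 3 H
  atom 2: O, bond orders sum to 2 (valence 2) → 0 H
  atom 3: C, bond orders sum to 4 (valence 4) → 0 H
  atom 4: O, bond orders sum to 2 (valence 2) → 0 H
  atom 5: C, bond orders sum to 4 (valence 4) → 0 H
  atom 6: C, bond orders sum to 4 (valence 4) → 0 H
  atom 7: Br (halogen, monovalent) → 0 H
  atom 8: C, bond orders sum to 4 (valence 4) → 0 H
  atom 9: C, bond orders sum to 4 (valence 4) → 0 H
  atom 10: C, bond orders sum to 1 (valence 4) → 3 H
  atom 11: C, bond orders sum to 3 (valence 4) → 1 H
  atom 12: C, bond orders sum to 3 (valence 4) → 1 H
  atom 13: C, bond orders sum to 4 (valence 4) → 0 H
  atom 14: C, bond orders sum to 4 (valence 4) → 0 H
  atom 15: Cl (halogen, monovalent) → 0 H
  atom 16: C, bond orders sum to 3 (valence 4) → 1 H
  atom 17: C, bond orders sum to 3 (valence 4) → 1 H
  atom 18: C, bond orders sum to 3 (valence 4) → 1 H
  atom 19: C, bond orders sum to 3 (valence 4) → 1 H
Totals → C:15, H:12, Br:1, Cl:1, O:2.

C15H12BrClO2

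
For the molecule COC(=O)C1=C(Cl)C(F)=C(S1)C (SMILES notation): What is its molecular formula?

Walk through each heavy atom and fill implicit hydrogens from standard valence (C 4, N 3, O 2, S 2, halogen 1):
  atom 1: C, bond orders sum to 1 (valence 4) → 3 H
  atom 2: O, bond orders sum to 2 (valence 2) → 0 H
  atom 3: C, bond orders sum to 4 (valence 4) → 0 H
  atom 4: O, bond orders sum to 2 (valence 2) → 0 H
  atom 5: C, bond orders sum to 4 (valence 4) → 0 H
  atom 6: C, bond orders sum to 4 (valence 4) → 0 H
  atom 7: Cl (halogen, monovalent) → 0 H
  atom 8: C, bond orders sum to 4 (valence 4) → 0 H
  atom 9: F (halogen, monovalent) → 0 H
  atom 10: C, bond orders sum to 4 (valence 4) → 0 H
  atom 11: S, bond orders sum to 2 (valence 2) → 0 H
  atom 12: C, bond orders sum to 1 (valence 4) → 3 H
Totals → C:7, H:6, Cl:1, F:1, O:2, S:1.

C7H6ClFO2S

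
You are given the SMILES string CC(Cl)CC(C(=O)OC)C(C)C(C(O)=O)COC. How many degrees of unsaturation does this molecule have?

Molecular formula: C12H21ClO5.
DoU = (2C + 2 + N − H − X) / 2, where X is the halogen count and O/S are ignored.
    = (2·12 + 2 + 0 − 21 − 1) / 2 = 4 / 2 = 2.

2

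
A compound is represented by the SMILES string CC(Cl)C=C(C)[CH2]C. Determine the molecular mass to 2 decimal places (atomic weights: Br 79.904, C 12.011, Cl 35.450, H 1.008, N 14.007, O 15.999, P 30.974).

132.63 g/mol

First, the molecular formula is C7H13Cl (counting implicit H from valence).
  C: 7 × 12.011 = 84.077
  Cl: 1 × 35.450 = 35.450
  H: 13 × 1.008 = 13.104
Sum: 7×12.011 + 1×35.450 + 13×1.008 = 132.631 → 132.63 g/mol.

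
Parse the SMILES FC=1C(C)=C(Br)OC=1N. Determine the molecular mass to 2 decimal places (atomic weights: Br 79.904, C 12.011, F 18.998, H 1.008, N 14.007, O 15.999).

First, the molecular formula is C5H5BrFNO (counting implicit H from valence).
  Br: 1 × 79.904 = 79.904
  C: 5 × 12.011 = 60.055
  F: 1 × 18.998 = 18.998
  H: 5 × 1.008 = 5.040
  N: 1 × 14.007 = 14.007
  O: 1 × 15.999 = 15.999
Sum: 1×79.904 + 5×12.011 + 1×18.998 + 5×1.008 + 1×14.007 + 1×15.999 = 194.003 → 194.00 g/mol.

194.00 g/mol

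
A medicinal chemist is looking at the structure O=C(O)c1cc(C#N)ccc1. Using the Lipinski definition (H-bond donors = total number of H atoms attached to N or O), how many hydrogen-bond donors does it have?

Donors: find every N or O and count the H atoms it carries.
  atom 1 (O): bond orders sum to 2 → 0 H
  atom 3 (O): bond orders sum to 1 → 1 H
  atom 8 (N): bond orders sum to 3 → 0 H
Lipinski HBD = 1.

1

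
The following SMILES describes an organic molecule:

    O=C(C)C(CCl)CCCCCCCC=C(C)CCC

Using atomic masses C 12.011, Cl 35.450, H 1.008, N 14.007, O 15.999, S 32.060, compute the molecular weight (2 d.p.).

First, the molecular formula is C17H31ClO (counting implicit H from valence).
  C: 17 × 12.011 = 204.187
  Cl: 1 × 35.450 = 35.450
  H: 31 × 1.008 = 31.248
  O: 1 × 15.999 = 15.999
Sum: 17×12.011 + 1×35.450 + 31×1.008 + 1×15.999 = 286.884 → 286.88 g/mol.

286.88 g/mol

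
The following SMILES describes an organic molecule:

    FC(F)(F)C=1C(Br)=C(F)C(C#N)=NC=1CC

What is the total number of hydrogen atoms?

Walk through each heavy atom and fill implicit hydrogens from standard valence (C 4, N 3, O 2, S 2, halogen 1):
  atom 1: F (halogen, monovalent) → 0 H
  atom 2: C, bond orders sum to 4 (valence 4) → 0 H
  atom 3: F (halogen, monovalent) → 0 H
  atom 4: F (halogen, monovalent) → 0 H
  atom 5: C, bond orders sum to 4 (valence 4) → 0 H
  atom 6: C, bond orders sum to 4 (valence 4) → 0 H
  atom 7: Br (halogen, monovalent) → 0 H
  atom 8: C, bond orders sum to 4 (valence 4) → 0 H
  atom 9: F (halogen, monovalent) → 0 H
  atom 10: C, bond orders sum to 4 (valence 4) → 0 H
  atom 11: C, bond orders sum to 4 (valence 4) → 0 H
  atom 12: N, bond orders sum to 3 (valence 3) → 0 H
  atom 13: N, bond orders sum to 3 (valence 3) → 0 H
  atom 14: C, bond orders sum to 4 (valence 4) → 0 H
  atom 15: C, bond orders sum to 2 (valence 4) → 2 H
  atom 16: C, bond orders sum to 1 (valence 4) → 3 H
Total hydrogens: 5.

5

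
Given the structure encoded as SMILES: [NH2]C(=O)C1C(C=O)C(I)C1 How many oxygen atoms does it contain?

2

Scan the SMILES for O atoms (remember two-letter symbols like Cl and Br are single atoms).
Oxygen count: 2.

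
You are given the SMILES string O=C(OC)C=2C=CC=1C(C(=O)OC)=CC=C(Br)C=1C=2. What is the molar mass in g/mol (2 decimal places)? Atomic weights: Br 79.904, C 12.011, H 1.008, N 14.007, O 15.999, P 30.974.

323.14 g/mol

First, the molecular formula is C14H11BrO4 (counting implicit H from valence).
  Br: 1 × 79.904 = 79.904
  C: 14 × 12.011 = 168.154
  H: 11 × 1.008 = 11.088
  O: 4 × 15.999 = 63.996
Sum: 1×79.904 + 14×12.011 + 11×1.008 + 4×15.999 = 323.142 → 323.14 g/mol.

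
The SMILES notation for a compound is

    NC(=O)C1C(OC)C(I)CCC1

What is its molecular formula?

Walk through each heavy atom and fill implicit hydrogens from standard valence (C 4, N 3, O 2, S 2, halogen 1):
  atom 1: N, bond orders sum to 1 (valence 3) → 2 H
  atom 2: C, bond orders sum to 4 (valence 4) → 0 H
  atom 3: O, bond orders sum to 2 (valence 2) → 0 H
  atom 4: C, bond orders sum to 3 (valence 4) → 1 H
  atom 5: C, bond orders sum to 3 (valence 4) → 1 H
  atom 6: O, bond orders sum to 2 (valence 2) → 0 H
  atom 7: C, bond orders sum to 1 (valence 4) → 3 H
  atom 8: C, bond orders sum to 3 (valence 4) → 1 H
  atom 9: I (halogen, monovalent) → 0 H
  atom 10: C, bond orders sum to 2 (valence 4) → 2 H
  atom 11: C, bond orders sum to 2 (valence 4) → 2 H
  atom 12: C, bond orders sum to 2 (valence 4) → 2 H
Totals → C:8, H:14, I:1, N:1, O:2.
In Hill order: C8H14INO2.

C8H14INO2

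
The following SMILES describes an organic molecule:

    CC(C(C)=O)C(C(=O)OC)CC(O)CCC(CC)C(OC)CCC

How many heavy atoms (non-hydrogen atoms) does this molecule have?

Every atom symbol written in the SMILES (organic subset) is one heavy atom; implicit H are not written.
Heavy atoms by element → C:19, O:5.
Total: 24.

24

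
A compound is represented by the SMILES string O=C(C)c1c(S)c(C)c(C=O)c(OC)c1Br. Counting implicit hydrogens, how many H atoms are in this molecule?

11

Walk through each heavy atom and fill implicit hydrogens from standard valence (C 4, N 3, O 2, S 2, halogen 1); for lowercase aromatic atoms, an aromatic c carries 1 H when it has two neighbours and 0 H with three, and aromatic n carries 0 H:
  atom 1: O, bond orders sum to 2 (valence 2) → 0 H
  atom 2: C, bond orders sum to 4 (valence 4) → 0 H
  atom 3: C, bond orders sum to 1 (valence 4) → 3 H
  atom 4: aromatic c, 3 neighbours → 0 H
  atom 5: aromatic c, 3 neighbours → 0 H
  atom 6: S, bond orders sum to 1 (valence 2) → 1 H
  atom 7: aromatic c, 3 neighbours → 0 H
  atom 8: C, bond orders sum to 1 (valence 4) → 3 H
  atom 9: aromatic c, 3 neighbours → 0 H
  atom 10: C, bond orders sum to 3 (valence 4) → 1 H
  atom 11: O, bond orders sum to 2 (valence 2) → 0 H
  atom 12: aromatic c, 3 neighbours → 0 H
  atom 13: O, bond orders sum to 2 (valence 2) → 0 H
  atom 14: C, bond orders sum to 1 (valence 4) → 3 H
  atom 15: aromatic c, 3 neighbours → 0 H
  atom 16: Br (halogen, monovalent) → 0 H
Total hydrogens: 11.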